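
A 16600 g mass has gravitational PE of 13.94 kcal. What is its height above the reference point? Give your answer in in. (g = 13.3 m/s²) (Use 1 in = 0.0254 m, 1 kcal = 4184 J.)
Convert to SI: m = 16.6 kg, PE = 58325.0 J
h = PE/(mg) = 58325.0/(16.6·13.3) = 264.177 m = 10400 in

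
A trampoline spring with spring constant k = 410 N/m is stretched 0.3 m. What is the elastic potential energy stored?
PE = ½kx² = ½(410)(0.3)² = 18.45 J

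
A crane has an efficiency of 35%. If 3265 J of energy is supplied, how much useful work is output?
W_out = η·W_in = 0.35·3265 = 1142.75 J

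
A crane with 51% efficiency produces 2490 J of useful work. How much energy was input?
W_in = W_out/η = 2490/0.51 = 4882 J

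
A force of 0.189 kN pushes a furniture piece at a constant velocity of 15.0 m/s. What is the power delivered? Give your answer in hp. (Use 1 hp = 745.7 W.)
Convert to SI: F = 189.0 N, v = 15.0 m/s
P = Fv = (189.0)(15.0) = 2835.0 W = 3.802 hp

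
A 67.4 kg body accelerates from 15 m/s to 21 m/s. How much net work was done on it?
W = ΔKE = ½m(v₂² − v₁²) = ½(67.4)(21² − 15²) = 7279.2 J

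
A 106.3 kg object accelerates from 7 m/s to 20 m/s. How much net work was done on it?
W = ΔKE = ½m(v₂² − v₁²) = ½(106.3)(20² − 7²) = 18655.65 J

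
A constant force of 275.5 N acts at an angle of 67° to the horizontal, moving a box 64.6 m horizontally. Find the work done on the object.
W = F·d·cosθ = (275.5)(64.6)cos(67°) = 6954 J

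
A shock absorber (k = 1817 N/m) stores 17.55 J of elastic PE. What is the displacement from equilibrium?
x = √(2·PE/k) = √(2·17.55/1817) = 0.139 m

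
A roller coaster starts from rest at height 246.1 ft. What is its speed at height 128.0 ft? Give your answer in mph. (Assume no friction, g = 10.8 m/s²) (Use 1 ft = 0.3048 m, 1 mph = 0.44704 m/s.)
Convert to SI: h₁−h₂ = 35.9969 m
mgh₁ = mgh₂ + ½mv² ⇒ v = √(2g(h₁−h₂)) = √(2·10.8·35.9969) = 27.8843 m/s = 62.38 mph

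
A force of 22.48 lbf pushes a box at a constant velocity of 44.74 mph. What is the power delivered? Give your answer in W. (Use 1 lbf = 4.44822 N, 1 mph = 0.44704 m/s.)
Convert to SI: F = 99.996 N, v = 20.0006 m/s
P = Fv = (99.996)(20.0006) = 2000 W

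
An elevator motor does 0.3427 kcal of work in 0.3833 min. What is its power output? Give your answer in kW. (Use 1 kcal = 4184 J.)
Convert to SI: W = 1433.86 J, t = 22.998 s
P = W/t = 1433.86/22.998 = 62.347 W = 0.06235 kW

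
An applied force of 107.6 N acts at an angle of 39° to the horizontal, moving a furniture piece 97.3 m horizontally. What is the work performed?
W = F·d·cosθ = (107.6)(97.3)cos(39°) = 8136 J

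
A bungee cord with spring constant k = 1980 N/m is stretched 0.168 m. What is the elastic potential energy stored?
PE = ½kx² = ½(1980)(0.168)² = 27.94 J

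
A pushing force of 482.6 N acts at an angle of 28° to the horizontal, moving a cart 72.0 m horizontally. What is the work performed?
W = F·d·cosθ = (482.6)(72.0)cos(28°) = 30680 J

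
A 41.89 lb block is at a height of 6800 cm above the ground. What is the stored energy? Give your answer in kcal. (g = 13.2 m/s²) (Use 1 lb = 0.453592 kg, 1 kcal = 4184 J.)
Convert to SI: m = 19.001 kg, h = 68.0 m
PE = mgh = (19.001)(13.2)(68.0) = 17055.3 J = 4.076 kcal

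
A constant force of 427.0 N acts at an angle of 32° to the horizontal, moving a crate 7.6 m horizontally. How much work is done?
W = F·d·cosθ = (427.0)(7.6)cos(32°) = 2752 J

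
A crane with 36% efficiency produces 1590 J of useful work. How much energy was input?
W_in = W_out/η = 1590/0.36 = 4417 J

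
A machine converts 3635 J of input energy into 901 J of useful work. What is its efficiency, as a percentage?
η = W_out/W_in = 901/3635 = 24.79%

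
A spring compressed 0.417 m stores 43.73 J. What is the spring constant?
k = 2·PE/x² = 2·43.73/(0.417)² = 503.0 N/m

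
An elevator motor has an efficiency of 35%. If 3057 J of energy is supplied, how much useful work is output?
W_out = η·W_in = 0.35·3057 = 1069.95 J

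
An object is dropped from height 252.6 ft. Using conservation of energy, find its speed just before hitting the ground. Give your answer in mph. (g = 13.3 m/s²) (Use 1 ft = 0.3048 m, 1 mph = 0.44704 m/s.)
Convert to SI: h = 76.9925 m
mgh = ½mv² ⇒ v = √(2gh) = √(2·13.3·76.9925) = 45.2548 m/s = 101.2 mph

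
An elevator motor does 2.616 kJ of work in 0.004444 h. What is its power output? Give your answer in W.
Convert to SI: W = 2616.0 J, t = 15.9984 s
P = W/t = 2616.0/15.9984 = 163.5 W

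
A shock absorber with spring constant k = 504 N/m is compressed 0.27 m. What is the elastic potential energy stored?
PE = ½kx² = ½(504)(0.27)² = 18.37 J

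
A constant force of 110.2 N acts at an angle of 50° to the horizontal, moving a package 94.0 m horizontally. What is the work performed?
W = F·d·cosθ = (110.2)(94.0)cos(50°) = 6659 J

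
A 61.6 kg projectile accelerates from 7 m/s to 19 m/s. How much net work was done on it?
W = ΔKE = ½m(v₂² − v₁²) = ½(61.6)(19² − 7²) = 9609.6 J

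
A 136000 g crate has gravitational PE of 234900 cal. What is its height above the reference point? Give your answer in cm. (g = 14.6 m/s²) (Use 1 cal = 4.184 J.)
Convert to SI: m = 136.0 kg, PE = 982822 J
h = PE/(mg) = 982822/(136.0·14.6) = 494.975 m = 49500 cm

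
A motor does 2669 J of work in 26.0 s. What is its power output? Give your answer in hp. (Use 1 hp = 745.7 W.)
P = W/t = 2669.0/26.0 = 102.654 W = 0.1377 hp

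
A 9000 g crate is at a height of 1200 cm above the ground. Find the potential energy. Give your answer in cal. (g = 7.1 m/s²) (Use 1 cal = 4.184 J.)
Convert to SI: m = 9.0 kg, h = 12.0 m
PE = mgh = (9.0)(7.1)(12.0) = 766.8 J = 183.3 cal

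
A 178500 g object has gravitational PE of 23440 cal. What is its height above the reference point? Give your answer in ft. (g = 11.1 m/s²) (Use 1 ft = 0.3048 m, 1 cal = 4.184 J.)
Convert to SI: m = 178.5 kg, PE = 98073.0 J
h = PE/(mg) = 98073.0/(178.5·11.1) = 49.498 m = 162.4 ft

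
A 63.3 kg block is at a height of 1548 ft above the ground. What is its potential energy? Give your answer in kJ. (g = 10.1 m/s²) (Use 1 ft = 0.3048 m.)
Convert to SI: m = 63.3 kg, h = 471.83 m
PE = mgh = (63.3)(10.1)(471.83) = 301655 J = 301.7 kJ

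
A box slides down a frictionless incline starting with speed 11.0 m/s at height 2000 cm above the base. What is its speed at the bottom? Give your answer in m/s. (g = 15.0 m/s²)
Convert to SI: v₀ = 11.0 m/s, h = 20.0 m
½mv₀² + mgh = ½mv² ⇒ v = √(v₀² + 2gh) = √(11.0² + 2·15.0·20.0) = 26.85 m/s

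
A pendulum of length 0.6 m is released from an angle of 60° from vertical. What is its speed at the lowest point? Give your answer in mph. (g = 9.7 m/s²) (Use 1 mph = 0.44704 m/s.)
h = L(1 − cosθ) = 0.6(1 − cos60°) = 0.3 m
v = √(2gh) = √(2·9.7·0.3) = 2.41247 m/s = 5.397 mph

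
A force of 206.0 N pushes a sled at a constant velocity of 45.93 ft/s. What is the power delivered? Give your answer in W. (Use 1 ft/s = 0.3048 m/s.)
Convert to SI: F = 206.0 N, v = 13.9995 m/s
P = Fv = (206.0)(13.9995) = 2884 W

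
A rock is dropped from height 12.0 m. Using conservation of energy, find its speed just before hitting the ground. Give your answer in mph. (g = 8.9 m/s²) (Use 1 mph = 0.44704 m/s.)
mgh = ½mv² ⇒ v = √(2gh) = √(2·8.9·12.0) = 14.6151 m/s = 32.69 mph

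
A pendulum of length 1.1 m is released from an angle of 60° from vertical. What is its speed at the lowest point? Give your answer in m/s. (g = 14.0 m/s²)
h = L(1 − cosθ) = 1.1(1 − cos60°) = 0.55 m
v = √(2gh) = √(2·14.0·0.55) = 3.924 m/s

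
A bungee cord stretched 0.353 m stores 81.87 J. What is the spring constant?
k = 2·PE/x² = 2·81.87/(0.353)² = 1314 N/m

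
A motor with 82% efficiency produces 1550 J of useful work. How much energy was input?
W_in = W_out/η = 1550/0.82 = 1890 J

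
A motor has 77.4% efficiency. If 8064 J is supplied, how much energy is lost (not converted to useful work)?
W_lost = W_in(1 − η) = 8064·(1 − 0.774) = 1822 J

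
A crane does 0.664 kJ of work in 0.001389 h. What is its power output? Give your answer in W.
Convert to SI: W = 664.0 J, t = 5.0004 s
P = W/t = 664.0/5.0004 = 132.8 W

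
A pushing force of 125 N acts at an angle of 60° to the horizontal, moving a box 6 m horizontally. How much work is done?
W = F·d·cosθ = (125)(6)cos(60°) = 375.0 J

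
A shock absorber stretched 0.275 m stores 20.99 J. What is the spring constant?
k = 2·PE/x² = 2·20.99/(0.275)² = 555.1 N/m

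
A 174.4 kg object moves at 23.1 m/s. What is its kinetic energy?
KE = ½mv² = ½(174.4)(23.1)² = 46530 J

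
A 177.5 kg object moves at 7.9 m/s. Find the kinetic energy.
KE = ½mv² = ½(177.5)(7.9)² = 5539 J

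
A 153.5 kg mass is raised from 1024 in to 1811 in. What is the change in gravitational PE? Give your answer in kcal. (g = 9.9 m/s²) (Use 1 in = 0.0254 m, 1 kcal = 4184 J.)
Convert to SI: m = 153.5 kg, Δh = 19.9898 m
ΔPE = mgΔh = (153.5)(9.9)(19.9898) = 30377.5 J = 7.26 kcal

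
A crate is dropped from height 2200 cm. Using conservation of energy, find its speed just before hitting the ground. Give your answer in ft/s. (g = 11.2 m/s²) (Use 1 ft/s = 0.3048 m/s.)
Convert to SI: h = 22.0 m
mgh = ½mv² ⇒ v = √(2gh) = √(2·11.2·22.0) = 22.1991 m/s = 72.83 ft/s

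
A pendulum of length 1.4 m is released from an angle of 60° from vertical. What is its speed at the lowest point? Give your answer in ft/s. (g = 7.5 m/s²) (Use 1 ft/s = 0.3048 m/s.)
h = L(1 − cosθ) = 1.4(1 − cos60°) = 0.7 m
v = √(2gh) = √(2·7.5·0.7) = 3.24037 m/s = 10.63 ft/s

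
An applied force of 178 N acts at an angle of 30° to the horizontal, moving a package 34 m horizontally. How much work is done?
W = F·d·cosθ = (178)(34)cos(30°) = 5241 J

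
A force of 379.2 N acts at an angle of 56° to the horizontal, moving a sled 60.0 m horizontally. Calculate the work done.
W = F·d·cosθ = (379.2)(60.0)cos(56°) = 12720 J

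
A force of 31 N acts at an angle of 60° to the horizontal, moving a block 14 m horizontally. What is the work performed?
W = F·d·cosθ = (31)(14)cos(60°) = 217.0 J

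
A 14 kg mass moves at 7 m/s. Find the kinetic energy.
KE = ½mv² = ½(14)(7)² = 343.0 J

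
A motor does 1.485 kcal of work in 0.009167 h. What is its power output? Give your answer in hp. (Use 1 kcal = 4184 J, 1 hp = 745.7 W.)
Convert to SI: W = 6213.24 J, t = 33.0012 s
P = W/t = 6213.24/33.0012 = 188.273 W = 0.2525 hp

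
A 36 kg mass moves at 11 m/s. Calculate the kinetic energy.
KE = ½mv² = ½(36)(11)² = 2178.0 J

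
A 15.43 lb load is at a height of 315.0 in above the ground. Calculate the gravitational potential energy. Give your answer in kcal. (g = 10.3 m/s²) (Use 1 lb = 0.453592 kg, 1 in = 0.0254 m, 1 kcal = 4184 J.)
Convert to SI: m = 6.99892 kg, h = 8.001 m
PE = mgh = (6.99892)(10.3)(8.001) = 576.783 J = 0.1379 kcal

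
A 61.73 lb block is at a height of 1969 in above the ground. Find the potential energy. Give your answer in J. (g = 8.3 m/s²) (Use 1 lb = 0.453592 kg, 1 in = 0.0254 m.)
Convert to SI: m = 28.0002 kg, h = 50.0126 m
PE = mgh = (28.0002)(8.3)(50.0126) = 11620 J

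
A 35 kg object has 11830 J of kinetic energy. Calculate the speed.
v = √(2·KE/m) = √(2·11830/35) = 26.0 m/s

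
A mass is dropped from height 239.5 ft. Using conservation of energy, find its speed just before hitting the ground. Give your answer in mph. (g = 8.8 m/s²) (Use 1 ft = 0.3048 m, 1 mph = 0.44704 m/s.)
Convert to SI: h = 72.9996 m
mgh = ½mv² ⇒ v = √(2gh) = √(2·8.8·72.9996) = 35.844 m/s = 80.18 mph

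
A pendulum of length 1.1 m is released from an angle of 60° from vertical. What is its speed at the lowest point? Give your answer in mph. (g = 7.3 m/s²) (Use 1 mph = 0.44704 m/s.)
h = L(1 − cosθ) = 1.1(1 − cos60°) = 0.55 m
v = √(2gh) = √(2·7.3·0.55) = 2.83373 m/s = 6.339 mph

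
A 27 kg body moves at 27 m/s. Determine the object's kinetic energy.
KE = ½mv² = ½(27)(27)² = 9841.5 J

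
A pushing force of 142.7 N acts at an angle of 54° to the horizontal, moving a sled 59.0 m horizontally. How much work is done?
W = F·d·cosθ = (142.7)(59.0)cos(54°) = 4949 J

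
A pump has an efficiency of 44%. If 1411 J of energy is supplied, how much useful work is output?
W_out = η·W_in = 0.44·1411 = 620.84 J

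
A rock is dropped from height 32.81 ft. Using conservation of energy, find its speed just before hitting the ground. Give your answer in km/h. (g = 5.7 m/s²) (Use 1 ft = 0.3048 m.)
Convert to SI: h = 10.0005 m
mgh = ½mv² ⇒ v = √(2gh) = √(2·5.7·10.0005) = 10.6773 m/s = 38.44 km/h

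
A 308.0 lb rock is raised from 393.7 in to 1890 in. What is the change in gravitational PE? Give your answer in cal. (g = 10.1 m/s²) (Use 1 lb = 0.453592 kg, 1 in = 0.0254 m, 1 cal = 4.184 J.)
Convert to SI: m = 139.706 kg, Δh = 38.006 m
ΔPE = mgΔh = (139.706)(10.1)(38.006) = 53627.8 J = 12820 cal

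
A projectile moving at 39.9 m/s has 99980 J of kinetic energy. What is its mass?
m = 2·KE/v² = 2·99980/(39.9)² = 125.6 kg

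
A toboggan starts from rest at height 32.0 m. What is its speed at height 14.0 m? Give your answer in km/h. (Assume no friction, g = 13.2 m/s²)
mgh₁ = mgh₂ + ½mv² ⇒ v = √(2g(h₁−h₂)) = √(2·13.2·18.0) = 21.7991 m/s = 78.48 km/h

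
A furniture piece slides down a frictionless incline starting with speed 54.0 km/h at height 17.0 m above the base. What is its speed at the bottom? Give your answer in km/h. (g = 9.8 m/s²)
Convert to SI: v₀ = 15.0 m/s, h = 17.0 m
½mv₀² + mgh = ½mv² ⇒ v = √(v₀² + 2gh) = √(15.0² + 2·9.8·17.0) = 23.6263 m/s = 85.05 km/h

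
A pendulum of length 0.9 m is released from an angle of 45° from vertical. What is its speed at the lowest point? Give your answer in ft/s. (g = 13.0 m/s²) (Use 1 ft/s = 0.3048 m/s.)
h = L(1 − cosθ) = 0.9(1 − cos45°) = 0.263604 m
v = √(2gh) = √(2·13.0·0.263604) = 2.61796 m/s = 8.589 ft/s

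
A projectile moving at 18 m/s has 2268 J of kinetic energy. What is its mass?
m = 2·KE/v² = 2·2268/(18)² = 14.0 kg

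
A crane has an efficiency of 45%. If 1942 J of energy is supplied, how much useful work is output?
W_out = η·W_in = 0.45·1942 = 873.9 J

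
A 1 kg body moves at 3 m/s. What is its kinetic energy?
KE = ½mv² = ½(1)(3)² = 4.5 J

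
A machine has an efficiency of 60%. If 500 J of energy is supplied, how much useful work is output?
W_out = η·W_in = 0.6·500 = 300.0 J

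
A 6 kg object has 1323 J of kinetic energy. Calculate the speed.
v = √(2·KE/m) = √(2·1323/6) = 21.0 m/s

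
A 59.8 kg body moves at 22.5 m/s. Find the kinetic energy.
KE = ½mv² = ½(59.8)(22.5)² = 15140 J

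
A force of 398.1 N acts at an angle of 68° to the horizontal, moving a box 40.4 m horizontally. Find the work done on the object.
W = F·d·cosθ = (398.1)(40.4)cos(68°) = 6025 J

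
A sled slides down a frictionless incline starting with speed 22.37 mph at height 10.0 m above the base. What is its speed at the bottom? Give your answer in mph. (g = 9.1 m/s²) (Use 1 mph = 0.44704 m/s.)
Convert to SI: v₀ = 10.0003 m/s, h = 10.0 m
½mv₀² + mgh = ½mv² ⇒ v = √(v₀² + 2gh) = √(10.0003² + 2·9.1·10.0) = 16.793 m/s = 37.56 mph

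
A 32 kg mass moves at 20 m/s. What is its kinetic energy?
KE = ½mv² = ½(32)(20)² = 6400.0 J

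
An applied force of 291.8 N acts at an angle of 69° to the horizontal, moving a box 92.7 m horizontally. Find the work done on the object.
W = F·d·cosθ = (291.8)(92.7)cos(69°) = 9694 J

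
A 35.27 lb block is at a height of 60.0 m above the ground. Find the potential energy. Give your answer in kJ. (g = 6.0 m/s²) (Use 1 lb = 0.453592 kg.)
Convert to SI: m = 15.9982 kg, h = 60.0 m
PE = mgh = (15.9982)(6.0)(60.0) = 5759.35 J = 5.759 kJ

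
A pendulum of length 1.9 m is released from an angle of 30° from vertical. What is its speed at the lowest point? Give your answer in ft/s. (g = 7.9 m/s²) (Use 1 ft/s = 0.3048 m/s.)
h = L(1 − cosθ) = 1.9(1 − cos30°) = 0.254552 m
v = √(2gh) = √(2·7.9·0.254552) = 2.00547 m/s = 6.58 ft/s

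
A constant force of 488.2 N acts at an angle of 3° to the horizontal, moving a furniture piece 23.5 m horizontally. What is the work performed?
W = F·d·cosθ = (488.2)(23.5)cos(3°) = 11460 J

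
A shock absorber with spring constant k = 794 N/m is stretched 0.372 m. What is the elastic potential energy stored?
PE = ½kx² = ½(794)(0.372)² = 54.94 J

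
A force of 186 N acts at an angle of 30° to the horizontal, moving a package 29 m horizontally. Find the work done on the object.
W = F·d·cosθ = (186)(29)cos(30°) = 4671 J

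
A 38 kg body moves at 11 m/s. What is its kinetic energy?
KE = ½mv² = ½(38)(11)² = 2299.0 J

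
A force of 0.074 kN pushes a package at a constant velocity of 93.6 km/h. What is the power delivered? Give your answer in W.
Convert to SI: F = 74.0 N, v = 26.0 m/s
P = Fv = (74.0)(26.0) = 1924 W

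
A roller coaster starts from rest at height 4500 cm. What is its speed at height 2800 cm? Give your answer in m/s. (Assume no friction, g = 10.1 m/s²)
Convert to SI: h₁−h₂ = 17.0 m
mgh₁ = mgh₂ + ½mv² ⇒ v = √(2g(h₁−h₂)) = √(2·10.1·17.0) = 18.53 m/s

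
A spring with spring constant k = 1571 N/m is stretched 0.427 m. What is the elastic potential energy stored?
PE = ½kx² = ½(1571)(0.427)² = 143.2 J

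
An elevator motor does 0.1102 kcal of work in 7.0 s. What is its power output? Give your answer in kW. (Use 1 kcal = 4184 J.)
Convert to SI: W = 461.077 J, t = 7.0 s
P = W/t = 461.077/7.0 = 65.8681 W = 0.06587 kW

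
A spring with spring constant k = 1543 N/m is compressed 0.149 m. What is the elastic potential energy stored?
PE = ½kx² = ½(1543)(0.149)² = 17.13 J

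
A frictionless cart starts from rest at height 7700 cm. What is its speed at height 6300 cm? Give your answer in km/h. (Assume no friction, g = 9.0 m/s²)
Convert to SI: h₁−h₂ = 14.0 m
mgh₁ = mgh₂ + ½mv² ⇒ v = √(2g(h₁−h₂)) = √(2·9.0·14.0) = 15.8745 m/s = 57.15 km/h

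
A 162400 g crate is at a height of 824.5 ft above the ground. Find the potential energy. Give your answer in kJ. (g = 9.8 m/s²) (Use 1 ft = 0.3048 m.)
Convert to SI: m = 162.4 kg, h = 251.308 m
PE = mgh = (162.4)(9.8)(251.308) = 399961 J = 400.0 kJ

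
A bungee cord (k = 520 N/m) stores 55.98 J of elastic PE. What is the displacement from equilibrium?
x = √(2·PE/k) = √(2·55.98/520) = 0.464 m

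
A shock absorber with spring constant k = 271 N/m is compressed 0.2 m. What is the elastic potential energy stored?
PE = ½kx² = ½(271)(0.2)² = 5.42 J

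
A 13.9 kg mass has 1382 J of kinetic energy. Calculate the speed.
v = √(2·KE/m) = √(2·1382/13.9) = 14.1 m/s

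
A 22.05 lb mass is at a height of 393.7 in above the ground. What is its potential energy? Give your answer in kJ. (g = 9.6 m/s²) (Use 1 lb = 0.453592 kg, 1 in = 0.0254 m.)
Convert to SI: m = 10.0017 kg, h = 9.99998 m
PE = mgh = (10.0017)(9.6)(9.99998) = 960.162 J = 0.9602 kJ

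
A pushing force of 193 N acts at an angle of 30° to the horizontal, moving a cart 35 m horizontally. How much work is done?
W = F·d·cosθ = (193)(35)cos(30°) = 5850 J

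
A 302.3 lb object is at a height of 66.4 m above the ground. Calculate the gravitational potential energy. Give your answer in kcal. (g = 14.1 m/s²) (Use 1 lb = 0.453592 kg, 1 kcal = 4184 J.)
Convert to SI: m = 137.121 kg, h = 66.4 m
PE = mgh = (137.121)(14.1)(66.4) = 128378 J = 30.68 kcal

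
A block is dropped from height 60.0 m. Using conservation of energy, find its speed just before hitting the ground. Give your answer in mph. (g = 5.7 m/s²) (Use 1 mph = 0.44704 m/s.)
mgh = ½mv² ⇒ v = √(2gh) = √(2·5.7·60.0) = 26.1534 m/s = 58.5 mph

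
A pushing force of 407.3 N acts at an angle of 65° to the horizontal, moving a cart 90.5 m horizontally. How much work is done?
W = F·d·cosθ = (407.3)(90.5)cos(65°) = 15580 J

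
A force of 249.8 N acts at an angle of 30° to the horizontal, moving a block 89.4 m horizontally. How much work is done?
W = F·d·cosθ = (249.8)(89.4)cos(30°) = 19340 J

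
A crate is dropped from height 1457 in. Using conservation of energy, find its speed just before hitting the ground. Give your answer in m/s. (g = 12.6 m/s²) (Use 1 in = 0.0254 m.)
Convert to SI: h = 37.0078 m
mgh = ½mv² ⇒ v = √(2gh) = √(2·12.6·37.0078) = 30.54 m/s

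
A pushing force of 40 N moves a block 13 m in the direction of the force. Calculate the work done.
W = F·d = (40)(13) = 520.0 J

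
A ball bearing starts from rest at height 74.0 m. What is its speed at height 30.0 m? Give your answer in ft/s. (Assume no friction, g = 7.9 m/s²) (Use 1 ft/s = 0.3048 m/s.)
mgh₁ = mgh₂ + ½mv² ⇒ v = √(2g(h₁−h₂)) = √(2·7.9·44.0) = 26.3666 m/s = 86.5 ft/s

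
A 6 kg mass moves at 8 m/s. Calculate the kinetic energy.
KE = ½mv² = ½(6)(8)² = 192.0 J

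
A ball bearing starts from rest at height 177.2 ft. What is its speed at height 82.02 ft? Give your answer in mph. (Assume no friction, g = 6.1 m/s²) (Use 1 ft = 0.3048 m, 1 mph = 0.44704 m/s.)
Convert to SI: h₁−h₂ = 29.0109 m
mgh₁ = mgh₂ + ½mv² ⇒ v = √(2g(h₁−h₂)) = √(2·6.1·29.0109) = 18.8131 m/s = 42.08 mph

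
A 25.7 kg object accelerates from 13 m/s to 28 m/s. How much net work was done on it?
W = ΔKE = ½m(v₂² − v₁²) = ½(25.7)(28² − 13²) = 7902.75 J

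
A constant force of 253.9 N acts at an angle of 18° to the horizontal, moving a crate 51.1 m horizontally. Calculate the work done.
W = F·d·cosθ = (253.9)(51.1)cos(18°) = 12340 J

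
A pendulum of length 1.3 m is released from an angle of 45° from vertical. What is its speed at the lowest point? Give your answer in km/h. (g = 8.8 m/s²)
h = L(1 − cosθ) = 1.3(1 − cos45°) = 0.380761 m
v = √(2gh) = √(2·8.8·0.380761) = 2.58871 m/s = 9.319 km/h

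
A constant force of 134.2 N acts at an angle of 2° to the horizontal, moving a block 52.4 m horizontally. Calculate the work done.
W = F·d·cosθ = (134.2)(52.4)cos(2°) = 7028 J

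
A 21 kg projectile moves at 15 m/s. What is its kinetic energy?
KE = ½mv² = ½(21)(15)² = 2362.5 J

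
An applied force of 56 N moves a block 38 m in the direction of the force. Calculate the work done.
W = F·d = (56)(38) = 2128 J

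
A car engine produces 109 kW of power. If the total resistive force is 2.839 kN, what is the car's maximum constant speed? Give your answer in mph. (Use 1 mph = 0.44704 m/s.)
Convert to SI: F = 2839.0 N
P = Fv ⇒ v = P/F = 109000 W/2839.0 N = 38.3938 m/s = 85.88 mph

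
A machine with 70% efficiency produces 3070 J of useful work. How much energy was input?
W_in = W_out/η = 3070/0.7 = 4386 J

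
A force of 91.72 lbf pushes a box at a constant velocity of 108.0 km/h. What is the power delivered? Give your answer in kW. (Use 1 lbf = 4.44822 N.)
Convert to SI: F = 407.991 N, v = 30.0 m/s
P = Fv = (407.991)(30.0) = 12239.7 W = 12.24 kW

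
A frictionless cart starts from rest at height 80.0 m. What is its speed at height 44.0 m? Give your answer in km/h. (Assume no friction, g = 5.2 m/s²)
mgh₁ = mgh₂ + ½mv² ⇒ v = √(2g(h₁−h₂)) = √(2·5.2·36.0) = 19.3494 m/s = 69.66 km/h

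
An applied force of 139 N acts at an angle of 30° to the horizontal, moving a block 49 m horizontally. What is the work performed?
W = F·d·cosθ = (139)(49)cos(30°) = 5898 J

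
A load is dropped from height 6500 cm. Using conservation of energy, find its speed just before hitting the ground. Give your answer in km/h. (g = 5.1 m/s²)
Convert to SI: h = 65.0 m
mgh = ½mv² ⇒ v = √(2gh) = √(2·5.1·65.0) = 25.7488 m/s = 92.7 km/h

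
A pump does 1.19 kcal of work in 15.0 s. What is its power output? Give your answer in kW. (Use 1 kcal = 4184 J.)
Convert to SI: W = 4978.96 J, t = 15.0 s
P = W/t = 4978.96/15.0 = 331.931 W = 0.3319 kW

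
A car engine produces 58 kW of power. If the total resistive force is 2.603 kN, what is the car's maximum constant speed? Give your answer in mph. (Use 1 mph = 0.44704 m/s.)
Convert to SI: F = 2603.0 N
P = Fv ⇒ v = P/F = 58000 W/2603.0 N = 22.282 m/s = 49.84 mph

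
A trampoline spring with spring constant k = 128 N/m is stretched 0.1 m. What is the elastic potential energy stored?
PE = ½kx² = ½(128)(0.1)² = 0.64 J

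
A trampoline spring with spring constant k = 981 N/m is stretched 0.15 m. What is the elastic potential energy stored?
PE = ½kx² = ½(981)(0.15)² = 11.04 J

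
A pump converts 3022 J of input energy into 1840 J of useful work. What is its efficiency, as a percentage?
η = W_out/W_in = 1840/3022 = 60.89%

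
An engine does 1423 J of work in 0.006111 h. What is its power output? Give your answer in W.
Convert to SI: W = 1423.0 J, t = 21.9996 s
P = W/t = 1423.0/21.9996 = 64.68 W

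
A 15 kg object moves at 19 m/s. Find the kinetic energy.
KE = ½mv² = ½(15)(19)² = 2707.5 J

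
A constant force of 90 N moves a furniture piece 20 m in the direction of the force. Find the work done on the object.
W = F·d = (90)(20) = 1800 J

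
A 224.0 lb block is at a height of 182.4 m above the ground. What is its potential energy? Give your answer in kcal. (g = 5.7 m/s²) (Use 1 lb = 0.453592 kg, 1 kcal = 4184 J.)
Convert to SI: m = 101.605 kg, h = 182.4 m
PE = mgh = (101.605)(5.7)(182.4) = 105636 J = 25.25 kcal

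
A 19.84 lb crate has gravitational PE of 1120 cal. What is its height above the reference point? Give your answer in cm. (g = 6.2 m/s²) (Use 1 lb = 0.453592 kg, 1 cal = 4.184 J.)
Convert to SI: m = 8.99927 kg, PE = 4686.08 J
h = PE/(mg) = 4686.08/(8.99927·6.2) = 83.9868 m = 8399 cm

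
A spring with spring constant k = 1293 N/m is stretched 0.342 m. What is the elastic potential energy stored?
PE = ½kx² = ½(1293)(0.342)² = 75.62 J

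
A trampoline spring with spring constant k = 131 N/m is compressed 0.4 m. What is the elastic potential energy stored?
PE = ½kx² = ½(131)(0.4)² = 10.48 J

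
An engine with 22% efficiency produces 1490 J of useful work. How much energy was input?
W_in = W_out/η = 1490/0.22 = 6773 J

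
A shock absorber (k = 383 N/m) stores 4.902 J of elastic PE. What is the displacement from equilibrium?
x = √(2·PE/k) = √(2·4.902/383) = 0.16 m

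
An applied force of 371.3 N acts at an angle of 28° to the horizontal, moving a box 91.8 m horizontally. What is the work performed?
W = F·d·cosθ = (371.3)(91.8)cos(28°) = 30100 J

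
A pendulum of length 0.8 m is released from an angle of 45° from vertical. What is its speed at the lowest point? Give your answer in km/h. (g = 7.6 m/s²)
h = L(1 − cosθ) = 0.8(1 − cos45°) = 0.234315 m
v = √(2gh) = √(2·7.6·0.234315) = 1.88722 m/s = 6.794 km/h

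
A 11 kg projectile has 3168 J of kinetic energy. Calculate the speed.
v = √(2·KE/m) = √(2·3168/11) = 24.0 m/s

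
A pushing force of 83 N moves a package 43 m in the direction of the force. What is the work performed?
W = F·d = (83)(43) = 3569 J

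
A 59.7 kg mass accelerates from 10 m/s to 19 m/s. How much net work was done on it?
W = ΔKE = ½m(v₂² − v₁²) = ½(59.7)(19² − 10²) = 7790.85 J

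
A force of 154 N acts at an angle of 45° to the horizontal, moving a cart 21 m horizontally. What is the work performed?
W = F·d·cosθ = (154)(21)cos(45°) = 2287 J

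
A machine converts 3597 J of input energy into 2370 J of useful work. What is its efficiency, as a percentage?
η = W_out/W_in = 2370/3597 = 65.89%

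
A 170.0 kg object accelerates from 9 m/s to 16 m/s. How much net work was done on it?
W = ΔKE = ½m(v₂² − v₁²) = ½(170.0)(16² − 9²) = 14875.0 J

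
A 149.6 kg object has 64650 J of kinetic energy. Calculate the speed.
v = √(2·KE/m) = √(2·64650/149.6) = 29.4 m/s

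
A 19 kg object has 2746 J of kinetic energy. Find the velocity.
v = √(2·KE/m) = √(2·2746/19) = 17.0 m/s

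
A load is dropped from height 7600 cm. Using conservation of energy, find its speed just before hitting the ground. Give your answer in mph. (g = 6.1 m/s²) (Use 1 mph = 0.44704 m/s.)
Convert to SI: h = 76.0 m
mgh = ½mv² ⇒ v = √(2gh) = √(2·6.1·76.0) = 30.45 m/s = 68.11 mph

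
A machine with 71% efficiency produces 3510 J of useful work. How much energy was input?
W_in = W_out/η = 3510/0.71 = 4944 J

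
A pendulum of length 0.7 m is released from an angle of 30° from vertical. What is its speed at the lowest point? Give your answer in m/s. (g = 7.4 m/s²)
h = L(1 − cosθ) = 0.7(1 − cos30°) = 0.0937822 m
v = √(2gh) = √(2·7.4·0.0937822) = 1.178 m/s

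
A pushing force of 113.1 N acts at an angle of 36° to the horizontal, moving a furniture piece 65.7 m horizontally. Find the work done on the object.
W = F·d·cosθ = (113.1)(65.7)cos(36°) = 6012 J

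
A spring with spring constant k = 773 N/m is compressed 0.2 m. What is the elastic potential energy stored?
PE = ½kx² = ½(773)(0.2)² = 15.46 J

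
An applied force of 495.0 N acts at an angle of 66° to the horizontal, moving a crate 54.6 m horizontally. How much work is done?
W = F·d·cosθ = (495.0)(54.6)cos(66°) = 10990 J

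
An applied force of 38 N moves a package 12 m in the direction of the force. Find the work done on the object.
W = F·d = (38)(12) = 456.0 J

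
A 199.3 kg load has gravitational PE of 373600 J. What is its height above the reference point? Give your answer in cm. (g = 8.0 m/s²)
h = PE/(mg) = 373600/(199.3·8.0) = 234.32 m = 23430 cm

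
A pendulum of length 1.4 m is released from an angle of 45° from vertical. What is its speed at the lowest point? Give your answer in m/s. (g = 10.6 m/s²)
h = L(1 − cosθ) = 1.4(1 − cos45°) = 0.410051 m
v = √(2gh) = √(2·10.6·0.410051) = 2.948 m/s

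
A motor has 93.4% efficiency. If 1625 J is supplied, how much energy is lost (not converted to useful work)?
W_lost = W_in(1 − η) = 1625·(1 − 0.934) = 107.3 J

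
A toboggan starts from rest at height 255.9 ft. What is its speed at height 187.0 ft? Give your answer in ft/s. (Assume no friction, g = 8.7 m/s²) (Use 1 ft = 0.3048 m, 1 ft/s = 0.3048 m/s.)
Convert to SI: h₁−h₂ = 21.0007 m
mgh₁ = mgh₂ + ½mv² ⇒ v = √(2g(h₁−h₂)) = √(2·8.7·21.0007) = 19.1158 m/s = 62.72 ft/s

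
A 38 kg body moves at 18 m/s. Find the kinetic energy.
KE = ½mv² = ½(38)(18)² = 6156.0 J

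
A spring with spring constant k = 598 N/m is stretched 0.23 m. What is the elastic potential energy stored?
PE = ½kx² = ½(598)(0.23)² = 15.82 J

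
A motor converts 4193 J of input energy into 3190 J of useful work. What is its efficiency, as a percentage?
η = W_out/W_in = 3190/4193 = 76.08%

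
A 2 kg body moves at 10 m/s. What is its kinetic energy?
KE = ½mv² = ½(2)(10)² = 100.0 J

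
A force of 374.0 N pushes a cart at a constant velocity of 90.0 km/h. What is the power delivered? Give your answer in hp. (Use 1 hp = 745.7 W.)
Convert to SI: F = 374.0 N, v = 25.0 m/s
P = Fv = (374.0)(25.0) = 9350.0 W = 12.54 hp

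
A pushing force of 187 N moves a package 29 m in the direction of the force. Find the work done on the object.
W = F·d = (187)(29) = 5423 J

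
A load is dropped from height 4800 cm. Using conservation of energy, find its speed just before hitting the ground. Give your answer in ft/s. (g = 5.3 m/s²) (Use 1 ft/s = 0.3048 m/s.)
Convert to SI: h = 48.0 m
mgh = ½mv² ⇒ v = √(2gh) = √(2·5.3·48.0) = 22.5566 m/s = 74.0 ft/s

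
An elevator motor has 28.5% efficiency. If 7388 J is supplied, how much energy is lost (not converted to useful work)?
W_lost = W_in(1 − η) = 7388·(1 − 0.285) = 5282 J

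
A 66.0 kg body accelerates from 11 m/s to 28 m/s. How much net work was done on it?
W = ΔKE = ½m(v₂² − v₁²) = ½(66.0)(28² − 11²) = 21879.0 J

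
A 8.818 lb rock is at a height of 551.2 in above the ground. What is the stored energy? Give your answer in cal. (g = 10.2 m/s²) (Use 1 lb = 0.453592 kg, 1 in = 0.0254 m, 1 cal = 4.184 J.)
Convert to SI: m = 3.99977 kg, h = 14.0005 m
PE = mgh = (3.99977)(10.2)(14.0005) = 571.187 J = 136.5 cal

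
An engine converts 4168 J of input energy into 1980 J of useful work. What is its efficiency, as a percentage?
η = W_out/W_in = 1980/4168 = 47.5%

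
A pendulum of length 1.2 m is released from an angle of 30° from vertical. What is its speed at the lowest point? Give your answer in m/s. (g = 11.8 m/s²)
h = L(1 − cosθ) = 1.2(1 − cos30°) = 0.16077 m
v = √(2gh) = √(2·11.8·0.16077) = 1.948 m/s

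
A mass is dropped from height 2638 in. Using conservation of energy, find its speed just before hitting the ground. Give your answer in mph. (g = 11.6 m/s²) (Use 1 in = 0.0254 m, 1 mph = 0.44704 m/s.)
Convert to SI: h = 67.0052 m
mgh = ½mv² ⇒ v = √(2gh) = √(2·11.6·67.0052) = 39.4274 m/s = 88.2 mph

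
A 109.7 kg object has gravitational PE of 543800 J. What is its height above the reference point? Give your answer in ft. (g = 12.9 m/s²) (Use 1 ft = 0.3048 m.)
h = PE/(mg) = 543800/(109.7·12.9) = 384.276 m = 1261 ft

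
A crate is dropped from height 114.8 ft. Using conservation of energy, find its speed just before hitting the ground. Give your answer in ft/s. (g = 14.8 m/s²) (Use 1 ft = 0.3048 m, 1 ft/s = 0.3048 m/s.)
Convert to SI: h = 34.991 m
mgh = ½mv² ⇒ v = √(2gh) = √(2·14.8·34.991) = 32.1828 m/s = 105.6 ft/s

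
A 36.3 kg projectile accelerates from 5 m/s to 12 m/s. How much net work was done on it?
W = ΔKE = ½m(v₂² − v₁²) = ½(36.3)(12² − 5²) = 2159.85 J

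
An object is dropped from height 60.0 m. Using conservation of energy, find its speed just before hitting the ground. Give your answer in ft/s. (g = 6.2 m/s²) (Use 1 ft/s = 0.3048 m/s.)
mgh = ½mv² ⇒ v = √(2gh) = √(2·6.2·60.0) = 27.2764 m/s = 89.49 ft/s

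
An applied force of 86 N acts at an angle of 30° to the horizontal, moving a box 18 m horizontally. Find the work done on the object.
W = F·d·cosθ = (86)(18)cos(30°) = 1341 J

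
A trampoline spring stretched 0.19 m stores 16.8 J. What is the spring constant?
k = 2·PE/x² = 2·16.8/(0.19)² = 930.7 N/m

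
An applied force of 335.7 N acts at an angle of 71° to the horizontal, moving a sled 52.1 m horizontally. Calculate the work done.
W = F·d·cosθ = (335.7)(52.1)cos(71°) = 5694 J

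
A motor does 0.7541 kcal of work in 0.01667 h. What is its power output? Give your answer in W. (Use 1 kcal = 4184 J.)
Convert to SI: W = 3155.15 J, t = 60.012 s
P = W/t = 3155.15/60.012 = 52.58 W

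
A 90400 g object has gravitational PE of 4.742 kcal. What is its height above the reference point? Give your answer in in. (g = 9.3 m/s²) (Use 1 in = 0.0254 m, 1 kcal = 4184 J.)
Convert to SI: m = 90.4 kg, PE = 19840.5 J
h = PE/(mg) = 19840.5/(90.4·9.3) = 23.5994 m = 929.1 in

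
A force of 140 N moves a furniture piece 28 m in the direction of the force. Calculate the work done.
W = F·d = (140)(28) = 3920 J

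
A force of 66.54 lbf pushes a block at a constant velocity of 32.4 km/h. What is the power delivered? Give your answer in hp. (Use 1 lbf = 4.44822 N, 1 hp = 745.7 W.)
Convert to SI: F = 295.985 N, v = 9.0 m/s
P = Fv = (295.985)(9.0) = 2663.86 W = 3.572 hp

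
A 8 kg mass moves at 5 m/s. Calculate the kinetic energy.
KE = ½mv² = ½(8)(5)² = 100.0 J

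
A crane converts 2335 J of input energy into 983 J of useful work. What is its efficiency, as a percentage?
η = W_out/W_in = 983/2335 = 42.1%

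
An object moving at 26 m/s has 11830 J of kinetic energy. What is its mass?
m = 2·KE/v² = 2·11830/(26)² = 35.0 kg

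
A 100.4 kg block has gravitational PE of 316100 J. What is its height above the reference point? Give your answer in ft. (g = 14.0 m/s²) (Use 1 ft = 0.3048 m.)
h = PE/(mg) = 316100/(100.4·14.0) = 224.886 m = 737.8 ft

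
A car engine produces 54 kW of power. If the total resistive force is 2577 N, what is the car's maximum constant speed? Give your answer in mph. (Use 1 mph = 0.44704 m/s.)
P = Fv ⇒ v = P/F = 54000 W/2577.0 N = 20.9546 m/s = 46.87 mph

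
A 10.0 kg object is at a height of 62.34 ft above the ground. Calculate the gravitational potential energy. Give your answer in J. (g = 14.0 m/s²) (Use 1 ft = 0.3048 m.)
Convert to SI: m = 10.0 kg, h = 19.0012 m
PE = mgh = (10.0)(14.0)(19.0012) = 2660 J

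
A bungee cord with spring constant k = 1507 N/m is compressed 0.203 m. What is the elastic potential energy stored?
PE = ½kx² = ½(1507)(0.203)² = 31.05 J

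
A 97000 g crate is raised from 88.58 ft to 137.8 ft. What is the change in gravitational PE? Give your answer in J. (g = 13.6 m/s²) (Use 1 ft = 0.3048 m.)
Convert to SI: m = 97.0 kg, Δh = 15.0023 m
ΔPE = mgΔh = (97.0)(13.6)(15.0023) = 19790 J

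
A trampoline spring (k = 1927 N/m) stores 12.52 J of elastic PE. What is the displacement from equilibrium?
x = √(2·PE/k) = √(2·12.52/1927) = 0.114 m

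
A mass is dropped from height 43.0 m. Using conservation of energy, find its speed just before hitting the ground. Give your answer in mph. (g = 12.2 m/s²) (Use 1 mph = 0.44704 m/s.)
mgh = ½mv² ⇒ v = √(2gh) = √(2·12.2·43.0) = 32.3914 m/s = 72.46 mph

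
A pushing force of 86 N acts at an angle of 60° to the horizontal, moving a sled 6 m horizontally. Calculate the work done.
W = F·d·cosθ = (86)(6)cos(60°) = 258.0 J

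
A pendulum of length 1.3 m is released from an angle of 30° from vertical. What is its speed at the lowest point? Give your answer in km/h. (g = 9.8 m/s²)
h = L(1 − cosθ) = 1.3(1 − cos30°) = 0.174167 m
v = √(2gh) = √(2·9.8·0.174167) = 1.84761 m/s = 6.651 km/h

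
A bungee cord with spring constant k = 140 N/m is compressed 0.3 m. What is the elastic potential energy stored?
PE = ½kx² = ½(140)(0.3)² = 6.3 J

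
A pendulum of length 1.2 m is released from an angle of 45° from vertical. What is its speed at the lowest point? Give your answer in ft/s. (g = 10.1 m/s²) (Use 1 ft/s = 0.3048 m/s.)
h = L(1 − cosθ) = 1.2(1 − cos45°) = 0.351472 m
v = √(2gh) = √(2·10.1·0.351472) = 2.66453 m/s = 8.742 ft/s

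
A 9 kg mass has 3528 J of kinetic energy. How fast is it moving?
v = √(2·KE/m) = √(2·3528/9) = 28.0 m/s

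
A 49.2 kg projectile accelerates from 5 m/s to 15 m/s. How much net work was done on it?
W = ΔKE = ½m(v₂² − v₁²) = ½(49.2)(15² − 5²) = 4920.0 J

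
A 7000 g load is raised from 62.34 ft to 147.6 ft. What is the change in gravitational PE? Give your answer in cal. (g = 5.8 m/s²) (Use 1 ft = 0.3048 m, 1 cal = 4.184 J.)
Convert to SI: m = 7.0 kg, Δh = 25.9872 m
ΔPE = mgΔh = (7.0)(5.8)(25.9872) = 1055.08 J = 252.2 cal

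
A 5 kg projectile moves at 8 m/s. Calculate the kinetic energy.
KE = ½mv² = ½(5)(8)² = 160.0 J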